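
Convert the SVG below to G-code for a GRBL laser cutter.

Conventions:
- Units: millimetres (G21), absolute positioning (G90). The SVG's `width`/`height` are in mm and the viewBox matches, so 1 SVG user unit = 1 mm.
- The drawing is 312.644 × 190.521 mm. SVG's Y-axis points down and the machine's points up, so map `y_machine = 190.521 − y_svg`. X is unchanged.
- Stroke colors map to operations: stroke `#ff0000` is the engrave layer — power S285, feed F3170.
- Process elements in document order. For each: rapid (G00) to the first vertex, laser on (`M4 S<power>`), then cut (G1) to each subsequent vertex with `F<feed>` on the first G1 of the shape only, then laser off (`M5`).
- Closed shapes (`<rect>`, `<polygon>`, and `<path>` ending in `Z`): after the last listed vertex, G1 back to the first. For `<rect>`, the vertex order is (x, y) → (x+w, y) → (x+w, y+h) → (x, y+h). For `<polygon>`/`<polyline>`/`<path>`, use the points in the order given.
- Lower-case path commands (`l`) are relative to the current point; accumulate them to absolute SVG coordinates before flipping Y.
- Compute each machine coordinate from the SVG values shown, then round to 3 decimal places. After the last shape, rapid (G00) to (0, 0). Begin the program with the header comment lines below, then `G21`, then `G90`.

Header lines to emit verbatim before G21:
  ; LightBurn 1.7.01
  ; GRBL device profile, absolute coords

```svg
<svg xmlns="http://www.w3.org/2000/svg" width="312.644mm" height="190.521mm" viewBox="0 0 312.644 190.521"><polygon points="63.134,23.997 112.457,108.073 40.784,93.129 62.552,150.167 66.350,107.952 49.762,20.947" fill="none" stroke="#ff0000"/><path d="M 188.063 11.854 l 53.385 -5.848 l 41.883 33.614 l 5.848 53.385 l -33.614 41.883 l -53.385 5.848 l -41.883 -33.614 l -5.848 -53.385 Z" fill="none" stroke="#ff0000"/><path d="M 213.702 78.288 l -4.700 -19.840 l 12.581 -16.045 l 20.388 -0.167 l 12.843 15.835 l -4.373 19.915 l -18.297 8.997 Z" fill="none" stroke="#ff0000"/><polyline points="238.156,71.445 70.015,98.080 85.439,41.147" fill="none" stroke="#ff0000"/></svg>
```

1 u = 1 mm; y_m = 190.521 − y.

[1] `<polygon>` closed polygon, #ff0000→engrave S285 F3170: (63.134,166.524) → (112.457,82.448) → (40.784,97.392) → (62.552,40.354) → (66.350,82.569) → (49.762,169.574) → (63.134,166.524) (closed)

[2] `<path>` regular polygon, #ff0000→engrave S285 F3170: (188.063,178.667) → (241.448,184.515) → (283.331,150.901) → (289.179,97.516) → (255.565,55.633) → (202.180,49.785) → (160.297,83.399) → (154.449,136.784) → (188.063,178.667) (closed)

[3] `<path>` regular polygon, #ff0000→engrave S285 F3170: (213.702,112.233) → (209.002,132.073) → (221.583,148.118) → (241.971,148.285) → (254.814,132.450) → (250.441,112.535) → (232.144,103.538) → (213.702,112.233) (closed)

[4] `<polyline>` open polyline, #ff0000→engrave S285 F3170: (238.156,119.076) → (70.015,92.441) → (85.439,149.374)

; LightBurn 1.7.01
; GRBL device profile, absolute coords
G21
G90
G00 X63.134 Y166.524
M4 S285
G1 X112.457 Y82.448 F3170
G1 X40.784 Y97.392
G1 X62.552 Y40.354
G1 X66.350 Y82.569
G1 X49.762 Y169.574
G1 X63.134 Y166.524
M5
G00 X188.063 Y178.667
M4 S285
G1 X241.448 Y184.515 F3170
G1 X283.331 Y150.901
G1 X289.179 Y97.516
G1 X255.565 Y55.633
G1 X202.180 Y49.785
G1 X160.297 Y83.399
G1 X154.449 Y136.784
G1 X188.063 Y178.667
M5
G00 X213.702 Y112.233
M4 S285
G1 X209.002 Y132.073 F3170
G1 X221.583 Y148.118
G1 X241.971 Y148.285
G1 X254.814 Y132.450
G1 X250.441 Y112.535
G1 X232.144 Y103.538
G1 X213.702 Y112.233
M5
G00 X238.156 Y119.076
M4 S285
G1 X70.015 Y92.441 F3170
G1 X85.439 Y149.374
M5
G00 X0.000 Y0.000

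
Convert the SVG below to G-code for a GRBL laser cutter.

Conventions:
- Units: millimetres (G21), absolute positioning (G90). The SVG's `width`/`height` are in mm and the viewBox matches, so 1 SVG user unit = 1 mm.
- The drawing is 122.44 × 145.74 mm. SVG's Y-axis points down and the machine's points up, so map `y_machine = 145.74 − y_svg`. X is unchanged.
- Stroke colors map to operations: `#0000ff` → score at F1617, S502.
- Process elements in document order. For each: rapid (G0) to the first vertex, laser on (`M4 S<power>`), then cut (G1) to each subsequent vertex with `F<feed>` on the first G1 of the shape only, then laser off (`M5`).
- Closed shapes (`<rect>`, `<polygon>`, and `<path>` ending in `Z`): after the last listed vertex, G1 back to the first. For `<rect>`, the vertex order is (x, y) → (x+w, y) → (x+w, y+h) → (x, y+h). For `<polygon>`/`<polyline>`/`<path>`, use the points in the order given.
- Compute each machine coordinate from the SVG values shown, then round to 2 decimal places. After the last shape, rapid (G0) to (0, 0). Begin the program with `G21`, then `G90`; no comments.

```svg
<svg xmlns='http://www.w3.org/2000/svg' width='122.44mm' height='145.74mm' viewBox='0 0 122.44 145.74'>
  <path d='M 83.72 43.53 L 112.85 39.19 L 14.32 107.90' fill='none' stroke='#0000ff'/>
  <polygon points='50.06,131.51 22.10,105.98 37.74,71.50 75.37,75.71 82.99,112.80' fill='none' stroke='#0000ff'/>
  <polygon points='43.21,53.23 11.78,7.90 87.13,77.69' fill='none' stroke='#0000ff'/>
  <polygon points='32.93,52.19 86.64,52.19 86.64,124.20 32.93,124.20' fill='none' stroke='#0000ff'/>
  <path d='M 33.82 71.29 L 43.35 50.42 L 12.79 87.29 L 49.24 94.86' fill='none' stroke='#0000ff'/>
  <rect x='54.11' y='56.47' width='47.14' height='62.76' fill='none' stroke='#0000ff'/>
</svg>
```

G21
G90
G0 X83.72 Y102.21
M4 S502
G1 X112.85 Y106.55 F1617
G1 X14.32 Y37.84
M5
G0 X50.06 Y14.23
M4 S502
G1 X22.10 Y39.76 F1617
G1 X37.74 Y74.24
G1 X75.37 Y70.03
G1 X82.99 Y32.94
G1 X50.06 Y14.23
M5
G0 X43.21 Y92.51
M4 S502
G1 X11.78 Y137.84 F1617
G1 X87.13 Y68.05
G1 X43.21 Y92.51
M5
G0 X32.93 Y93.55
M4 S502
G1 X86.64 Y93.55 F1617
G1 X86.64 Y21.54
G1 X32.93 Y21.54
G1 X32.93 Y93.55
M5
G0 X33.82 Y74.45
M4 S502
G1 X43.35 Y95.32 F1617
G1 X12.79 Y58.45
G1 X49.24 Y50.88
M5
G0 X54.11 Y89.27
M4 S502
G1 X101.25 Y89.27 F1617
G1 X101.25 Y26.51
G1 X54.11 Y26.51
G1 X54.11 Y89.27
M5
G0 X0.00 Y0.00

viewBox `0 0 122.44 145.74` with mm width/height → 1 unit = 1 mm. Flip: y_m = 145.74 − y_svg.

**Shape 1** — `<path>` open polyline, stroke `#0000ff` → score (S502, F1617). Machine vertices: (83.72,102.21) → (112.85,106.55) → (14.32,37.84). Open path.

**Shape 2** — `<polygon>` regular polygon, stroke `#0000ff` → score (S502, F1617). Machine vertices: (50.06,14.23) → (22.10,39.76) → (37.74,74.24) → (75.37,70.03) → (82.99,32.94) → (50.06,14.23). Closed: final G1 returns to the first vertex.

**Shape 3** — `<polygon>` closed polygon, stroke `#0000ff` → score (S502, F1617). Machine vertices: (43.21,92.51) → (11.78,137.84) → (87.13,68.05) → (43.21,92.51). Closed: final G1 returns to the first vertex.

**Shape 4** — `<polygon>` rectangle, stroke `#0000ff` → score (S502, F1617). Machine vertices: (32.93,93.55) → (86.64,93.55) → (86.64,21.54) → (32.93,21.54) → (32.93,93.55). Closed: final G1 returns to the first vertex.

**Shape 5** — `<path>` open polyline, stroke `#0000ff` → score (S502, F1617). Machine vertices: (33.82,74.45) → (43.35,95.32) → (12.79,58.45) → (49.24,50.88). Open path.

**Shape 6** — `<rect>` rectangle, stroke `#0000ff` → score (S502, F1617). Machine vertices: (54.11,89.27) → (101.25,89.27) → (101.25,26.51) → (54.11,26.51) → (54.11,89.27). Closed: final G1 returns to the first vertex.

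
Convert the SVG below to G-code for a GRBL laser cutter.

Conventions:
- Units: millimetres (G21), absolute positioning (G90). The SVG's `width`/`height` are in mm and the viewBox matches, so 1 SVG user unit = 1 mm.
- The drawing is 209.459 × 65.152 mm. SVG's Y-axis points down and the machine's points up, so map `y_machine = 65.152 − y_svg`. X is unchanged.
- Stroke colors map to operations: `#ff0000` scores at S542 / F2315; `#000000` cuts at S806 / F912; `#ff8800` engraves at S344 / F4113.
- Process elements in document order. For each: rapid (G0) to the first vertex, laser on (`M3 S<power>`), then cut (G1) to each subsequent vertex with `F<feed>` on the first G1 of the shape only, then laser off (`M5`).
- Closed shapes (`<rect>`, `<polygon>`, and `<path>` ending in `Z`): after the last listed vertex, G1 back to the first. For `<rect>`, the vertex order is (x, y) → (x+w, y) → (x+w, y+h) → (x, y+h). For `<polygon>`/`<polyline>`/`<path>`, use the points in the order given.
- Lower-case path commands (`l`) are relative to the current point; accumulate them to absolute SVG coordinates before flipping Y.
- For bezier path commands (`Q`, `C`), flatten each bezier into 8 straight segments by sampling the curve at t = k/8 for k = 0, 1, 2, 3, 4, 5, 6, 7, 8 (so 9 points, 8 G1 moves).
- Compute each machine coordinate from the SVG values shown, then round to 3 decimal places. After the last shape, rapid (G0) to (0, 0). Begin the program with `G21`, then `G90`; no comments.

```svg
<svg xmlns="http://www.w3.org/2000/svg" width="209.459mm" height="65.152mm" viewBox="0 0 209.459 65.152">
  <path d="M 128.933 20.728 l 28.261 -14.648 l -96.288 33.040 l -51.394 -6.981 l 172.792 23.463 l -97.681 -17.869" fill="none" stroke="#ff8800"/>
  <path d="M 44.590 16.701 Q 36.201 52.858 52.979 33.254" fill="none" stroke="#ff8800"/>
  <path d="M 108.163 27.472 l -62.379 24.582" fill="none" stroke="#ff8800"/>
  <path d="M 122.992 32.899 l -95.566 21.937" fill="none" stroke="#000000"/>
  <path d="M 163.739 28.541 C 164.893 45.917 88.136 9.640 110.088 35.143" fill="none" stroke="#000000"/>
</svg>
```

G21
G90
G0 X128.933 Y44.424
M3 S344
G1 X157.194 Y59.072 F4113
G1 X60.906 Y26.032
G1 X9.512 Y33.013
G1 X182.304 Y9.550
G1 X84.623 Y27.419
M5
G0 X44.590 Y48.451
M3 S344
G1 X42.886 Y40.283 F4113
G1 X41.968 Y33.858
G1 X41.837 Y29.175
G1 X42.493 Y26.234
G1 X43.935 Y25.036
G1 X46.163 Y25.581
G1 X49.178 Y27.868
G1 X52.979 Y31.898
M5
G0 X108.163 Y37.680
M3 S344
G1 X45.784 Y13.098 F4113
M5
G0 X122.992 Y32.253
M3 S806
G1 X27.426 Y10.316 F912
M5
G0 X163.739 Y36.611
M3 S806
G1 X160.865 Y32.385 F912
G1 X152.756 Y31.835
G1 X141.482 Y33.611
G1 X129.114 Y36.358
G1 X117.721 Y38.724
G1 X109.372 Y39.356
G1 X106.138 Y36.902
G1 X110.088 Y30.009
M5
G0 X0.000 Y0.000

1 u = 1 mm; y_m = 65.152 − y.

[1] `<path>` open polyline, #ff8800→engrave S344 F4113: (128.933,44.424) → (157.194,59.072) → (60.906,26.032) → (9.512,33.013) → (182.304,9.550) → (84.623,27.419)

[2] `<path>` quadratic bezier, #ff8800→engrave S344 F4113: (44.590,48.451) → (42.886,40.283) → (41.968,33.858) → (41.837,29.175) → (42.493,26.234) → (43.935,25.036) → (46.163,25.581) → (49.178,27.868) → (52.979,31.898)

[3] `<path>` line segment, #ff8800→engrave S344 F4113: (108.163,37.680) → (45.784,13.098)

[4] `<path>` line segment, #000000→cut S806 F912: (122.992,32.253) → (27.426,10.316)

[5] `<path>` cubic bezier, #000000→cut S806 F912: (163.739,36.611) → (160.865,32.385) → (152.756,31.835) → (141.482,33.611) → (129.114,36.358) → (117.721,38.724) → (109.372,39.356) → (106.138,36.902) → (110.088,30.009)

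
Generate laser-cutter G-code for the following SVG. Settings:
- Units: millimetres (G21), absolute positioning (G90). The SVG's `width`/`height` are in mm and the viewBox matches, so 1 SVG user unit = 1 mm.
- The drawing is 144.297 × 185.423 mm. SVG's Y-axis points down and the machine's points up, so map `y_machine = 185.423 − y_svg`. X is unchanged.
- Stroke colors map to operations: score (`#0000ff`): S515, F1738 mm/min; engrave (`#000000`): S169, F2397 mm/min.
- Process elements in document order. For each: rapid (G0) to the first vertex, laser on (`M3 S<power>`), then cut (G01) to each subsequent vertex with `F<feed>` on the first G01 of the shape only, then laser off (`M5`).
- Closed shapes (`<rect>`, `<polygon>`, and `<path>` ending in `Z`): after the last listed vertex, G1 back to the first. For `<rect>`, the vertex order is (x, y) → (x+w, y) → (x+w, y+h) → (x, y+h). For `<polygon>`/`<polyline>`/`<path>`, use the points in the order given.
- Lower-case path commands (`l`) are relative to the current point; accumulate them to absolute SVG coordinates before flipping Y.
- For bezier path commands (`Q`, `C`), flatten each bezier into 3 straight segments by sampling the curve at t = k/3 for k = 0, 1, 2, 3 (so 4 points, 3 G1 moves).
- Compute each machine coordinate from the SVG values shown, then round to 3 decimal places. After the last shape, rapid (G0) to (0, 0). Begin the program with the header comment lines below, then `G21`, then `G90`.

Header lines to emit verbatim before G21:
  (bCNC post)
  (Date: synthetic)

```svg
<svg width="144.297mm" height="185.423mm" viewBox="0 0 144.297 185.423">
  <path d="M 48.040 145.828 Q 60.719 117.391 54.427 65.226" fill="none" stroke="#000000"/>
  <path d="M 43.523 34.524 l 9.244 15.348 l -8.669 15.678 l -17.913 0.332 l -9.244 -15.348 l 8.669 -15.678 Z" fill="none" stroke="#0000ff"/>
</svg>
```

1 u = 1 mm; y_m = 185.423 − y.

[1] `<path>` quadratic bezier, #000000→engrave S169 F2397: (48.040,39.595) → (54.385,61.189) → (56.514,88.057) → (54.427,120.197)

[2] `<path>` regular polygon, #0000ff→score S515 F1738: (43.523,150.899) → (52.767,135.551) → (44.098,119.873) → (26.185,119.541) → (16.941,134.889) → (25.610,150.567) → (43.523,150.899) (closed)

(bCNC post)
(Date: synthetic)
G21
G90
G0 X48.040 Y39.595
M3 S169
G01 X54.385 Y61.189 F2397
G01 X56.514 Y88.057
G01 X54.427 Y120.197
M5
G0 X43.523 Y150.899
M3 S515
G01 X52.767 Y135.551 F1738
G01 X44.098 Y119.873
G01 X26.185 Y119.541
G01 X16.941 Y134.889
G01 X25.610 Y150.567
G01 X43.523 Y150.899
M5
G0 X0.000 Y0.000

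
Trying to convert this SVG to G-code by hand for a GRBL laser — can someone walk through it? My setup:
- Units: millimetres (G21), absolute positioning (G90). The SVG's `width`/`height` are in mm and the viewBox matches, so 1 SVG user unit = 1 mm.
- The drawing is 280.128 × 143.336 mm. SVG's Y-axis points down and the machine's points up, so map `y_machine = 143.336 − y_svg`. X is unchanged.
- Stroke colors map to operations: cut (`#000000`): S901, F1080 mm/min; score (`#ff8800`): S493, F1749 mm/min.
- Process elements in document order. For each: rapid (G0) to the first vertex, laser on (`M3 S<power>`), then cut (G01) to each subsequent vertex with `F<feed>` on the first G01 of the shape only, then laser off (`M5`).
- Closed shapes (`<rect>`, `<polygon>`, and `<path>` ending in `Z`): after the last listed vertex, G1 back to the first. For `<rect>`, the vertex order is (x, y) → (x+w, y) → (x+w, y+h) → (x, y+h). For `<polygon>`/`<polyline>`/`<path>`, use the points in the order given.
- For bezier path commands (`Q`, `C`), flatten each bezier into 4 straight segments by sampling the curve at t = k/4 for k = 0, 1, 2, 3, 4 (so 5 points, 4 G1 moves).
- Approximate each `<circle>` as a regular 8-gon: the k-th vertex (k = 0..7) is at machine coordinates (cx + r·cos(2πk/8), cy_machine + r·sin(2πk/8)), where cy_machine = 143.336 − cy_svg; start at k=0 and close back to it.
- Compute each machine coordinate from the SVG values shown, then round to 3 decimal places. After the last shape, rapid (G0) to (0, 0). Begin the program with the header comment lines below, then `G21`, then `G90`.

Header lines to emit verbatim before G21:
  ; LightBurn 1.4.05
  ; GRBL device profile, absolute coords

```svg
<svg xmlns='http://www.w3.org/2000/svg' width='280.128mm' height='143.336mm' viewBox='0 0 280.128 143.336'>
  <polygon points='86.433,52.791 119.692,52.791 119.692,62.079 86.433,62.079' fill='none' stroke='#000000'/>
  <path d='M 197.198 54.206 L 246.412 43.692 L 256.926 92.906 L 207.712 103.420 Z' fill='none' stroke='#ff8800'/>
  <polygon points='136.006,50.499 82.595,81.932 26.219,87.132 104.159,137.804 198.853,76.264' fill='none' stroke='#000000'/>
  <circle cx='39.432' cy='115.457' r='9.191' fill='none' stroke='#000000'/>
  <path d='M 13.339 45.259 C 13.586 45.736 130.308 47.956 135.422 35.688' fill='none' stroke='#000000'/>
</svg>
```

1 u = 1 mm; y_m = 143.336 − y.

[1] `<polygon>` rectangle, #000000→cut S901 F1080: (86.433,90.545) → (119.692,90.545) → (119.692,81.257) → (86.433,81.257) → (86.433,90.545) (closed)

[2] `<path>` regular polygon, #ff8800→score S493 F1749: (197.198,89.130) → (246.412,99.644) → (256.926,50.430) → (207.712,39.916) → (197.198,89.130) (closed)

[3] `<polygon>` closed polygon, #000000→cut S901 F1080: (136.006,92.837) → (82.595,61.404) → (26.219,56.204) → (104.159,5.532) → (198.853,67.072) → (136.006,92.837) (closed)

[4] `<circle>` circle, #000000→cut S901 F1080: (48.623,27.879) → (45.931,34.378) → (39.432,37.070) → (32.933,34.378) → (30.241,27.879) → (32.933,21.380) → (39.432,18.688) → (45.931,21.380) → (48.623,27.879) (closed)

[5] `<path>` cubic bezier, #000000→cut S901 F1080: (13.339,98.077) → (31.800,97.646) → (72.555,98.083) → (114.224,100.910) → (135.422,107.648)

; LightBurn 1.4.05
; GRBL device profile, absolute coords
G21
G90
G0 X86.433 Y90.545
M3 S901
G01 X119.692 Y90.545 F1080
G01 X119.692 Y81.257
G01 X86.433 Y81.257
G01 X86.433 Y90.545
M5
G0 X197.198 Y89.130
M3 S493
G01 X246.412 Y99.644 F1749
G01 X256.926 Y50.430
G01 X207.712 Y39.916
G01 X197.198 Y89.130
M5
G0 X136.006 Y92.837
M3 S901
G01 X82.595 Y61.404 F1080
G01 X26.219 Y56.204
G01 X104.159 Y5.532
G01 X198.853 Y67.072
G01 X136.006 Y92.837
M5
G0 X48.623 Y27.879
M3 S901
G01 X45.931 Y34.378 F1080
G01 X39.432 Y37.070
G01 X32.933 Y34.378
G01 X30.241 Y27.879
G01 X32.933 Y21.380
G01 X39.432 Y18.688
G01 X45.931 Y21.380
G01 X48.623 Y27.879
M5
G0 X13.339 Y98.077
M3 S901
G01 X31.800 Y97.646 F1080
G01 X72.555 Y98.083
G01 X114.224 Y100.910
G01 X135.422 Y107.648
M5
G0 X0.000 Y0.000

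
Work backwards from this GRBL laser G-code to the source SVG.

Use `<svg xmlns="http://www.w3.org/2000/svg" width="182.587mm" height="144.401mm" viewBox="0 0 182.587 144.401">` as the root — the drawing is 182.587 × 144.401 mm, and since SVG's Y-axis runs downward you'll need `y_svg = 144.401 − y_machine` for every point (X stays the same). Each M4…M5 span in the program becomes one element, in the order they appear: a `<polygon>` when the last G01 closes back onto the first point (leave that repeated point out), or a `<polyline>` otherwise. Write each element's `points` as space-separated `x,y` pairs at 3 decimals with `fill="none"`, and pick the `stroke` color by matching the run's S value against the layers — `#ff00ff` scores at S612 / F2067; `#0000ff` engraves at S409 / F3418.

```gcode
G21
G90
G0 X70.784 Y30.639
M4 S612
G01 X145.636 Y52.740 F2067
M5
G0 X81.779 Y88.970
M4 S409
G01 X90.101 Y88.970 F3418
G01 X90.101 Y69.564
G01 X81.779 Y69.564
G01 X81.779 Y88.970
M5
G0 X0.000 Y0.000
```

<svg xmlns="http://www.w3.org/2000/svg" width="182.587mm" height="144.401mm" viewBox="0 0 182.587 144.401">
  <polyline points="70.784,113.762 145.636,91.661" fill="none" stroke="#ff00ff"/>
  <polygon points="81.779,55.431 90.101,55.431 90.101,74.837 81.779,74.837" fill="none" stroke="#0000ff"/>
</svg>

Each laser-on run becomes one SVG element. Flip Y back into SVG space with y_svg = 144.401 − y_machine.

Run 1: S612 ⇒ score layer `#ff00ff`. The run is open, so emit a `<polyline>` with points (Y-flipped): 70.784,113.762 145.636,91.661.

Run 2: power S409 maps to stroke `#0000ff` (engrave). The run returns to its start, so emit a `<polygon>` with points (Y-flipped): 81.779,55.431 90.101,55.431 90.101,74.837 81.779,74.837.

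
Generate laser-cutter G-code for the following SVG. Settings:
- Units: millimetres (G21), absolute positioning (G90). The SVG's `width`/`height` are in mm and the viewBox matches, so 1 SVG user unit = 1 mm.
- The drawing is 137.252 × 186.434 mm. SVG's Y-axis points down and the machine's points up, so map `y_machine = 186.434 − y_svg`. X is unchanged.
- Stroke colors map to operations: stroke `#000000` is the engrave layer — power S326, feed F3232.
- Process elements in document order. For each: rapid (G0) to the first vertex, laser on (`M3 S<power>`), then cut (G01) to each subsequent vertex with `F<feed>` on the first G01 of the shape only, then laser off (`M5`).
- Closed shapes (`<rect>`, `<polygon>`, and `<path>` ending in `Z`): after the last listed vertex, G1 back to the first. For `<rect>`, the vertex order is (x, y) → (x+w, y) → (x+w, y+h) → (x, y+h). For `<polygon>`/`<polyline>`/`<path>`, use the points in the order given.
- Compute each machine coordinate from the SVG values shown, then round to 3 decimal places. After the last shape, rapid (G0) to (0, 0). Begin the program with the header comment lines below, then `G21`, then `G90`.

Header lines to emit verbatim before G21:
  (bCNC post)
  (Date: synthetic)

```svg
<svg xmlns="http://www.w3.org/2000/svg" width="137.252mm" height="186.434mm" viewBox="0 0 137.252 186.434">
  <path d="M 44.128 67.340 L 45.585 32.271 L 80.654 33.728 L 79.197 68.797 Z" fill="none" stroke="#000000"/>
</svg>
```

(bCNC post)
(Date: synthetic)
G21
G90
G0 X44.128 Y119.094
M3 S326
G01 X45.585 Y154.163 F3232
G01 X80.654 Y152.706
G01 X79.197 Y117.637
G01 X44.128 Y119.094
M5
G0 X0.000 Y0.000

1 u = 1 mm; y_m = 186.434 − y.

[1] `<path>` regular polygon, #000000→engrave S326 F3232: (44.128,119.094) → (45.585,154.163) → (80.654,152.706) → (79.197,117.637) → (44.128,119.094) (closed)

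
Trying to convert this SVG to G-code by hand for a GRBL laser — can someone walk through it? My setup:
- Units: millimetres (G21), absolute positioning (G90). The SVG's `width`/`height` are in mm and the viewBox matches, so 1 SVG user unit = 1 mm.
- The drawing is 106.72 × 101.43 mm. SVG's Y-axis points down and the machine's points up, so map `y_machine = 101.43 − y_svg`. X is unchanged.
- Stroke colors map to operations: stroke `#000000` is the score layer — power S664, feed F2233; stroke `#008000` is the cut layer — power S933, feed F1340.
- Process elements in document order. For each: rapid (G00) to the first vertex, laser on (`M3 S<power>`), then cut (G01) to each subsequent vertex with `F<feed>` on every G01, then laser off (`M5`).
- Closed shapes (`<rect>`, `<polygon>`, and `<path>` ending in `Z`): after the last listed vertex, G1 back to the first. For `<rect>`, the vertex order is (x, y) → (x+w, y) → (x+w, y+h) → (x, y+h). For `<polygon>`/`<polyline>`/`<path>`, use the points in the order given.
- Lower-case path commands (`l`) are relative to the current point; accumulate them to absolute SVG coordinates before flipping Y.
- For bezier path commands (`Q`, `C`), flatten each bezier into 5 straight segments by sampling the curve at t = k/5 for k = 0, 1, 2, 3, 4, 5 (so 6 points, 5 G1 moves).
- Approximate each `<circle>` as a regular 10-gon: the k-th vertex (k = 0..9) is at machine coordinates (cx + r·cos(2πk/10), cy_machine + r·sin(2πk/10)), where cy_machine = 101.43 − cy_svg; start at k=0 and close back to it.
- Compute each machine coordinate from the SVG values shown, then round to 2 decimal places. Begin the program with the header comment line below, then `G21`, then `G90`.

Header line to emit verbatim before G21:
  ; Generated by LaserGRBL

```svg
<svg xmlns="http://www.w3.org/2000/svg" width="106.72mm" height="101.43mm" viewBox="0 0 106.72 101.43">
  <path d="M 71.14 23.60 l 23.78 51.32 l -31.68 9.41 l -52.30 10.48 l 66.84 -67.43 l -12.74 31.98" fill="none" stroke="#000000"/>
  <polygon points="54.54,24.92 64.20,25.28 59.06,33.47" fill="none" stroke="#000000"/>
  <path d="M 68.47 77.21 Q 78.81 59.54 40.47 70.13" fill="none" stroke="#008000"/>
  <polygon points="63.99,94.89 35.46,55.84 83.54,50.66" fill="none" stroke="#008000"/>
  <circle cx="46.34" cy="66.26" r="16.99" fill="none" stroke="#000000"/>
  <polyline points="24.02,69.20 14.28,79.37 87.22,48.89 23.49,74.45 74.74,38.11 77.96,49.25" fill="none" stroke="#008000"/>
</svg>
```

; Generated by LaserGRBL
G21
G90
G00 X71.14 Y77.83
M3 S664
G01 X94.92 Y26.51 F2233
G01 X63.24 Y17.10 F2233
G01 X10.94 Y6.62 F2233
G01 X77.78 Y74.05 F2233
G01 X65.04 Y42.07 F2233
M5
G00 X54.54 Y76.51
M3 S664
G01 X64.20 Y76.15 F2233
G01 X59.06 Y67.96 F2233
G01 X54.54 Y76.51 F2233
M5
G00 X68.47 Y24.22
M3 S933
G01 X70.66 Y30.16 F1340
G01 X68.95 Y33.83 F1340
G01 X63.35 Y35.25 F1340
G01 X53.86 Y34.41 F1340
G01 X40.47 Y31.30 F1340
M5
G00 X63.99 Y6.54
M3 S933
G01 X35.46 Y45.59 F1340
G01 X83.54 Y50.77 F1340
G01 X63.99 Y6.54 F1340
M5
G00 X63.33 Y35.17
M3 S664
G01 X60.09 Y45.16 F2233
G01 X51.59 Y51.33 F2233
G01 X41.09 Y51.33 F2233
G01 X32.59 Y45.16 F2233
G01 X29.35 Y35.17 F2233
G01 X32.59 Y25.18 F2233
G01 X41.09 Y19.01 F2233
G01 X51.59 Y19.01 F2233
G01 X60.09 Y25.18 F2233
G01 X63.33 Y35.17 F2233
M5
G00 X24.02 Y32.23
M3 S933
G01 X14.28 Y22.06 F1340
G01 X87.22 Y52.54 F1340
G01 X23.49 Y26.98 F1340
G01 X74.74 Y63.32 F1340
G01 X77.96 Y52.18 F1340
M5

viewBox `0 0 106.72 101.43` with mm width/height → 1 unit = 1 mm. Flip: y_m = 101.43 − y_svg.

**Shape 1** — `<path>` open polyline, stroke `#000000` → score (S664, F2233). Machine vertices: (71.14,77.83) → (94.92,26.51) → (63.24,17.10) → (10.94,6.62) → (77.78,74.05) → (65.04,42.07). Open path.

**Shape 2** — `<polygon>` regular polygon, stroke `#000000` → score (S664, F2233). Machine vertices: (54.54,76.51) → (64.20,76.15) → (59.06,67.96) → (54.54,76.51). Closed: final G1 returns to the first vertex.

**Shape 3** — `<path>` quadratic bezier, stroke `#008000` → cut (S933, F1340). Control points (SVG): P0=(68.47,77.21), P1=(78.81,59.54), P2=(40.47,70.13); sampled at t=k/5. Machine vertices: (68.47,24.22) → (70.66,30.16) → (68.95,33.83) → (63.35,35.25) → (53.86,34.41) → (40.47,31.30). Open path.

**Shape 4** — `<polygon>` regular polygon, stroke `#008000` → cut (S933, F1340). Machine vertices: (63.99,6.54) → (35.46,45.59) → (83.54,50.77) → (63.99,6.54). Closed: final G1 returns to the first vertex.

**Shape 5** — `<circle>` circle, stroke `#000000` → score (S664, F2233). Machine vertices: (63.33,35.17) → (60.09,45.16) → (51.59,51.33) → (41.09,51.33) → (32.59,45.16) → (29.35,35.17) → (32.59,25.18) → (41.09,19.01) → (51.59,19.01) → (60.09,25.18) → (63.33,35.17). Closed: final G1 returns to the first vertex.

**Shape 6** — `<polyline>` open polyline, stroke `#008000` → cut (S933, F1340). Machine vertices: (24.02,32.23) → (14.28,22.06) → (87.22,52.54) → (23.49,26.98) → (74.74,63.32) → (77.96,52.18). Open path.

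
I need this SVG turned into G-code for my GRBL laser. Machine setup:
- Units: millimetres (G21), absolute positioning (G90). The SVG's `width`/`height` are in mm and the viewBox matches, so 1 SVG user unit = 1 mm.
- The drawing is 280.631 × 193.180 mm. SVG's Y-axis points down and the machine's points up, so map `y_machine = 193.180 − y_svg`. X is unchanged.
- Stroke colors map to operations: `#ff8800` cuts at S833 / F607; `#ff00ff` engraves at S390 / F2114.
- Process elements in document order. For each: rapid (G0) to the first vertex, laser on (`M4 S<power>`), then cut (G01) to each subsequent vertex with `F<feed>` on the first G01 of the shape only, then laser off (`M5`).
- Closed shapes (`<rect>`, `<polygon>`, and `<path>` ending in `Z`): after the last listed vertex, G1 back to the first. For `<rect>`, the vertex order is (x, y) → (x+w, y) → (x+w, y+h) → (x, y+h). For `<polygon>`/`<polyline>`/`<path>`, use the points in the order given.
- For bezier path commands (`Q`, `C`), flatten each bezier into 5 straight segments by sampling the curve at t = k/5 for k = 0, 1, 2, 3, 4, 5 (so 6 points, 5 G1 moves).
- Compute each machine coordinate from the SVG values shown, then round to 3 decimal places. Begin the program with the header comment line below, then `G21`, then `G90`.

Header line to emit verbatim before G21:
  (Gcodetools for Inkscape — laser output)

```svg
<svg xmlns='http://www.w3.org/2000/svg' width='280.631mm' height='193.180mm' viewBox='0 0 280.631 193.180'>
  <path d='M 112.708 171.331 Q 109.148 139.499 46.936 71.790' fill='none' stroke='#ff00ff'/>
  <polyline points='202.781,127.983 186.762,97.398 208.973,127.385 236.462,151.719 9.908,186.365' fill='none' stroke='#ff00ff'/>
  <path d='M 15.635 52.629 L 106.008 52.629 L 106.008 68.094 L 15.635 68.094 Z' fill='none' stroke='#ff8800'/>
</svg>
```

(Gcodetools for Inkscape — laser output)
G21
G90
G0 X112.708 Y21.849
M4 S390
G01 X108.938 Y36.017 F2114
G01 X100.476 Y53.055
G01 X87.321 Y72.963
G01 X69.475 Y95.741
G01 X46.936 Y121.390
M5
G0 X202.781 Y65.197
M4 S390
G01 X186.762 Y95.782 F2114
G01 X208.973 Y65.795
G01 X236.462 Y41.461
G01 X9.908 Y6.815
M5
G0 X15.635 Y140.551
M4 S833
G01 X106.008 Y140.551 F607
G01 X106.008 Y125.086
G01 X15.635 Y125.086
G01 X15.635 Y140.551
M5

viewBox `0 0 280.631 193.180` with mm width/height → 1 unit = 1 mm. Flip: y_m = 193.180 − y_svg.

**Shape 1** — `<path>` quadratic bezier, stroke `#ff00ff` → engrave (S390, F2114). Control points (SVG): P0=(112.708,171.331), P1=(109.148,139.499), P2=(46.936,71.790); sampled at t=k/5. Machine vertices: (112.708,21.849) → (108.938,36.017) → (100.476,53.055) → (87.321,72.963) → (69.475,95.741) → (46.936,121.390). Open path.

**Shape 2** — `<polyline>` open polyline, stroke `#ff00ff` → engrave (S390, F2114). Machine vertices: (202.781,65.197) → (186.762,95.782) → (208.973,65.795) → (236.462,41.461) → (9.908,6.815). Open path.

**Shape 3** — `<path>` rectangle, stroke `#ff8800` → cut (S833, F607). Machine vertices: (15.635,140.551) → (106.008,140.551) → (106.008,125.086) → (15.635,125.086) → (15.635,140.551). Closed: final G1 returns to the first vertex.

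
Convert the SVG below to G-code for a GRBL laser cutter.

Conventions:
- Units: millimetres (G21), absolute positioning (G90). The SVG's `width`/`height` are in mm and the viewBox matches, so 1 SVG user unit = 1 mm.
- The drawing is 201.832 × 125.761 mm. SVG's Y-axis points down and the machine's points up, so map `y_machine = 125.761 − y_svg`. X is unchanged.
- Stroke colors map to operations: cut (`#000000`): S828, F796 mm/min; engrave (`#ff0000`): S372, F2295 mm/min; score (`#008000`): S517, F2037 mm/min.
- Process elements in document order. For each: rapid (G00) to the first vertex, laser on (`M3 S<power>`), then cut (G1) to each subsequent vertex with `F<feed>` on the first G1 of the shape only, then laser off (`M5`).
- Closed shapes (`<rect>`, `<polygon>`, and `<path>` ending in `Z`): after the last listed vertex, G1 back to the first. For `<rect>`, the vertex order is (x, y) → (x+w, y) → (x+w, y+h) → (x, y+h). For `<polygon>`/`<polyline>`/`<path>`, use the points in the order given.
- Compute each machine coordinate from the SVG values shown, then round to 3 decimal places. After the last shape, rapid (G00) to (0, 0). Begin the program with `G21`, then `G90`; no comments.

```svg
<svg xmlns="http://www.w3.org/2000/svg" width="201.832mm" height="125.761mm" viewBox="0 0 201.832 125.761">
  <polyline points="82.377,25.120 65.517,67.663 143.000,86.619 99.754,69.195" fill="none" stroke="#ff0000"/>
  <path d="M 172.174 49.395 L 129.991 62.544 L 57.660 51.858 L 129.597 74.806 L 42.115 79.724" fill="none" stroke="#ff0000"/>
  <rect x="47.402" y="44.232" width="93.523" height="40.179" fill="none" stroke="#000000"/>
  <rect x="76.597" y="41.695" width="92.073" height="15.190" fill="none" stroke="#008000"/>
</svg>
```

viewBox `0 0 201.832 125.761` with mm width/height → 1 unit = 1 mm. Flip: y_m = 125.761 − y_svg.

**Shape 1** — `<polyline>` open polyline, stroke `#ff0000` → engrave (S372, F2295). Machine vertices: (82.377,100.641) → (65.517,58.098) → (143.000,39.142) → (99.754,56.566). Open path.

**Shape 2** — `<path>` open polyline, stroke `#ff0000` → engrave (S372, F2295). Machine vertices: (172.174,76.366) → (129.991,63.217) → (57.660,73.903) → (129.597,50.955) → (42.115,46.037). Open path.

**Shape 3** — `<rect>` rectangle, stroke `#000000` → cut (S828, F796). Machine vertices: (47.402,81.529) → (140.925,81.529) → (140.925,41.350) → (47.402,41.350) → (47.402,81.529). Closed: final G1 returns to the first vertex.

**Shape 4** — `<rect>` rectangle, stroke `#008000` → score (S517, F2037). Machine vertices: (76.597,84.066) → (168.670,84.066) → (168.670,68.876) → (76.597,68.876) → (76.597,84.066). Closed: final G1 returns to the first vertex.

G21
G90
G00 X82.377 Y100.641
M3 S372
G1 X65.517 Y58.098 F2295
G1 X143.000 Y39.142
G1 X99.754 Y56.566
M5
G00 X172.174 Y76.366
M3 S372
G1 X129.991 Y63.217 F2295
G1 X57.660 Y73.903
G1 X129.597 Y50.955
G1 X42.115 Y46.037
M5
G00 X47.402 Y81.529
M3 S828
G1 X140.925 Y81.529 F796
G1 X140.925 Y41.350
G1 X47.402 Y41.350
G1 X47.402 Y81.529
M5
G00 X76.597 Y84.066
M3 S517
G1 X168.670 Y84.066 F2037
G1 X168.670 Y68.876
G1 X76.597 Y68.876
G1 X76.597 Y84.066
M5
G00 X0.000 Y0.000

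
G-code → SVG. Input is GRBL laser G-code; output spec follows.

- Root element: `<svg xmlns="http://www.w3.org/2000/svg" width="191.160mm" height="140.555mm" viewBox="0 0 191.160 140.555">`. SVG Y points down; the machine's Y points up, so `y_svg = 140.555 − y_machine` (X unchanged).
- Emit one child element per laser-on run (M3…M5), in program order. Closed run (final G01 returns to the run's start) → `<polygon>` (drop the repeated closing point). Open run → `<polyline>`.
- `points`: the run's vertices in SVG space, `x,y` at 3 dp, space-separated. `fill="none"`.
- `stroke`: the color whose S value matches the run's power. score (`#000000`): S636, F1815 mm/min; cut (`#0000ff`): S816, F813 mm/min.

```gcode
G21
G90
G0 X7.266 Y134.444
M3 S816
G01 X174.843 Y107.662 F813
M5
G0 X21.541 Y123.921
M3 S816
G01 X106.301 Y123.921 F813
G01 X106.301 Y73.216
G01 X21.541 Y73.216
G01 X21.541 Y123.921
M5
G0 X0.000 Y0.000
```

<svg xmlns="http://www.w3.org/2000/svg" width="191.160mm" height="140.555mm" viewBox="0 0 191.160 140.555">
  <polyline points="7.266,6.111 174.843,32.893" fill="none" stroke="#0000ff"/>
  <polygon points="21.541,16.634 106.301,16.634 106.301,67.339 21.541,67.339" fill="none" stroke="#0000ff"/>
</svg>

Machine Y-up, SVG Y-down with viewBox height 140.555, so y_svg = 140.555 − y_machine; X carries over. Every run uses S816, so all elements get stroke `#0000ff` (cut).

Run 1: The run is open, so emit a `<polyline>` with points (Y-flipped): 7.266,6.111 174.843,32.893.

Run 2: The run returns to its start, so emit a `<polygon>` with points (Y-flipped): 21.541,16.634 106.301,16.634 106.301,67.339 21.541,67.339.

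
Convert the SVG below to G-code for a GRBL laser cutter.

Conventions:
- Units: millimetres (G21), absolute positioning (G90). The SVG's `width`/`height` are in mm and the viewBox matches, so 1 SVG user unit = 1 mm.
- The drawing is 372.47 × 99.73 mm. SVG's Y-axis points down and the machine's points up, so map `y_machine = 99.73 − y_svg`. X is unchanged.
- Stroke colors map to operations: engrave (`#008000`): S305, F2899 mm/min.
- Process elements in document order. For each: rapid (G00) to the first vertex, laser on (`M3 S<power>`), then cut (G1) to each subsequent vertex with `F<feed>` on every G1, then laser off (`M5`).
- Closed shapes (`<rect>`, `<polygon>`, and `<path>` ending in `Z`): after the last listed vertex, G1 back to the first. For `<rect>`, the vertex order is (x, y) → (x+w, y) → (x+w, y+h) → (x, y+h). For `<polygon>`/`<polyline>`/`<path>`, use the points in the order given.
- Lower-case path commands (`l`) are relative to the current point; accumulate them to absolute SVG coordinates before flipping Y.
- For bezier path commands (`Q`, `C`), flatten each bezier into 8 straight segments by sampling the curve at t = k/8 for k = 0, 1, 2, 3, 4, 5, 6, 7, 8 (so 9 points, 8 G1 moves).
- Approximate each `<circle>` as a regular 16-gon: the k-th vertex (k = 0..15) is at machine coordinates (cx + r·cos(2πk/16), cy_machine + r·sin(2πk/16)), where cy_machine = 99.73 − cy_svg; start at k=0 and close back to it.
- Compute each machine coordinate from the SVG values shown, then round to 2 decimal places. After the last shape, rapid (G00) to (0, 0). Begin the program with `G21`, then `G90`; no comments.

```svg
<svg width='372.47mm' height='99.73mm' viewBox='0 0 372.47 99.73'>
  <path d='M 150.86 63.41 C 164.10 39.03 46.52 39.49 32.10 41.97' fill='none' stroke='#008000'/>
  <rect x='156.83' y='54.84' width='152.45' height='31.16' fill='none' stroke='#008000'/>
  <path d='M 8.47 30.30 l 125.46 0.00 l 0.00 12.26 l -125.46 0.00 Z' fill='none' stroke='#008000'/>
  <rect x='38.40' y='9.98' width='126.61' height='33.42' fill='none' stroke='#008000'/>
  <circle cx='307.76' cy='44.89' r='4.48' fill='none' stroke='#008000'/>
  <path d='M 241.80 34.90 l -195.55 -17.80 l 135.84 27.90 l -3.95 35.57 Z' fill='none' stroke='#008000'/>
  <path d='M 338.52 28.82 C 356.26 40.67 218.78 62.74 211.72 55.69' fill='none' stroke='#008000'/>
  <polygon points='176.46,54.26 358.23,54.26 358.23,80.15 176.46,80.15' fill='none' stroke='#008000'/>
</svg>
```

G21
G90
G00 X150.86 Y36.32
M3 S305
G1 X150.15 Y44.34 F2899
G1 X139.92 Y50.30 F2899
G1 X122.90 Y54.47 F2899
G1 X101.85 Y57.11 F2899
G1 X79.50 Y58.49 F2899
G1 X58.60 Y58.88 F2899
G1 X41.89 Y58.55 F2899
G1 X32.10 Y57.76 F2899
M5
G00 X156.83 Y44.89
M3 S305
G1 X309.28 Y44.89 F2899
G1 X309.28 Y13.73 F2899
G1 X156.83 Y13.73 F2899
G1 X156.83 Y44.89 F2899
M5
G00 X8.47 Y69.43
M3 S305
G1 X133.93 Y69.43 F2899
G1 X133.93 Y57.17 F2899
G1 X8.47 Y57.17 F2899
G1 X8.47 Y69.43 F2899
M5
G00 X38.40 Y89.75
M3 S305
G1 X165.01 Y89.75 F2899
G1 X165.01 Y56.33 F2899
G1 X38.40 Y56.33 F2899
G1 X38.40 Y89.75 F2899
M5
G00 X312.24 Y54.84
M3 S305
G1 X311.90 Y56.55 F2899
G1 X310.93 Y58.01 F2899
G1 X309.47 Y58.98 F2899
G1 X307.76 Y59.32 F2899
G1 X306.05 Y58.98 F2899
G1 X304.59 Y58.01 F2899
G1 X303.62 Y56.55 F2899
G1 X303.28 Y54.84 F2899
G1 X303.62 Y53.13 F2899
G1 X304.59 Y51.67 F2899
G1 X306.05 Y50.70 F2899
G1 X307.76 Y50.36 F2899
G1 X309.47 Y50.70 F2899
G1 X310.93 Y51.67 F2899
G1 X311.90 Y53.13 F2899
G1 X312.24 Y54.84 F2899
M5
G00 X241.80 Y64.83
M3 S305
G1 X46.25 Y82.63 F2899
G1 X182.09 Y54.73 F2899
G1 X178.14 Y19.16 F2899
G1 X241.80 Y64.83 F2899
M5
G00 X338.52 Y70.91
M3 S305
G1 X338.45 Y66.06 F2899
G1 X327.18 Y60.72 F2899
G1 X308.06 Y55.34 F2899
G1 X284.42 Y50.39 F2899
G1 X259.62 Y46.32 F2899
G1 X237.01 Y43.60 F2899
G1 X219.92 Y42.68 F2899
G1 X211.72 Y44.04 F2899
M5
G00 X176.46 Y45.47
M3 S305
G1 X358.23 Y45.47 F2899
G1 X358.23 Y19.58 F2899
G1 X176.46 Y19.58 F2899
G1 X176.46 Y45.47 F2899
M5
G00 X0.00 Y0.00

1 u = 1 mm; y_m = 99.73 − y.

[1] `<path>` cubic bezier, #008000→engrave S305 F2899: (150.86,36.32) → (150.15,44.34) → (139.92,50.30) → (122.90,54.47) → (101.85,57.11) → (79.50,58.49) → (58.60,58.88) → (41.89,58.55) → (32.10,57.76)

[2] `<rect>` rectangle, #008000→engrave S305 F2899: (156.83,44.89) → (309.28,44.89) → (309.28,13.73) → (156.83,13.73) → (156.83,44.89) (closed)

[3] `<path>` rectangle, #008000→engrave S305 F2899: (8.47,69.43) → (133.93,69.43) → (133.93,57.17) → (8.47,57.17) → (8.47,69.43) (closed)

[4] `<rect>` rectangle, #008000→engrave S305 F2899: (38.40,89.75) → (165.01,89.75) → (165.01,56.33) → (38.40,56.33) → (38.40,89.75) (closed)

[5] `<circle>` circle, #008000→engrave S305 F2899: (312.24,54.84) → (311.90,56.55) → (310.93,58.01) → (309.47,58.98) → (307.76,59.32) → (306.05,58.98) → (304.59,58.01) → (303.62,56.55) → (303.28,54.84) → (303.62,53.13) → (304.59,51.67) → (306.05,50.70) → (307.76,50.36) → (309.47,50.70) → (310.93,51.67) → (311.90,53.13) → (312.24,54.84) (closed)

[6] `<path>` closed polygon, #008000→engrave S305 F2899: (241.80,64.83) → (46.25,82.63) → (182.09,54.73) → (178.14,19.16) → (241.80,64.83) (closed)

[7] `<path>` cubic bezier, #008000→engrave S305 F2899: (338.52,70.91) → (338.45,66.06) → (327.18,60.72) → (308.06,55.34) → (284.42,50.39) → (259.62,46.32) → (237.01,43.60) → (219.92,42.68) → (211.72,44.04)

[8] `<polygon>` rectangle, #008000→engrave S305 F2899: (176.46,45.47) → (358.23,45.47) → (358.23,19.58) → (176.46,19.58) → (176.46,45.47) (closed)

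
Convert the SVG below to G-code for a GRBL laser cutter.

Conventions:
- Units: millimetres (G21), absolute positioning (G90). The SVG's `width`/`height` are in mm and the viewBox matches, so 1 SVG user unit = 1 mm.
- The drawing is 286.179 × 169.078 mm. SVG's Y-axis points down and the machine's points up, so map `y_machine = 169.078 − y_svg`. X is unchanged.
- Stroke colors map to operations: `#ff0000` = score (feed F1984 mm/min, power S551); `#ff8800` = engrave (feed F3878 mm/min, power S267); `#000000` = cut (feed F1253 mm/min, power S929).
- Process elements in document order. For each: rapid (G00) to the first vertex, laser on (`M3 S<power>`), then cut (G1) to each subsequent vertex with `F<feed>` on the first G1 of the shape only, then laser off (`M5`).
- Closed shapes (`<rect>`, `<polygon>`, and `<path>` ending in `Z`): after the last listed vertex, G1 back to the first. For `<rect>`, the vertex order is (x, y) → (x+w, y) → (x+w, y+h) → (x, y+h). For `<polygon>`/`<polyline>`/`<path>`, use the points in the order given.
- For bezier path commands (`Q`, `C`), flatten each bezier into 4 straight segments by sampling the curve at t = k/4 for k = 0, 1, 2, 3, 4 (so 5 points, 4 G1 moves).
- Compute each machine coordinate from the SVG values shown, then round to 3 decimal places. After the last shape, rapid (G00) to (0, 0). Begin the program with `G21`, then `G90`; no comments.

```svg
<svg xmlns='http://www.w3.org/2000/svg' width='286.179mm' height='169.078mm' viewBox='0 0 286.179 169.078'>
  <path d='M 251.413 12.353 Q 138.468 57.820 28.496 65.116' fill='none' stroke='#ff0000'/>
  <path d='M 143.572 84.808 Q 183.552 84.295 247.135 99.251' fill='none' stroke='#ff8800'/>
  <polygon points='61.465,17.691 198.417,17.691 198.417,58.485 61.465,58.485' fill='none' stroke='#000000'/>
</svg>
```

viewBox `0 0 286.179 169.078` with mm width/height → 1 unit = 1 mm. Flip: y_m = 169.078 − y_svg.

**Shape 1** — `<path>` quadratic bezier, stroke `#ff0000` → score (S551, F1984). Control points (SVG): P0=(251.413,12.353), P1=(138.468,57.820), P2=(28.496,65.116); sampled at t=k/4. Machine vertices: (251.413,156.725) → (195.126,136.377) → (139.211,120.801) → (83.668,109.996) → (28.496,103.962). Open path.

**Shape 2** — `<path>` quadratic bezier, stroke `#ff8800` → engrave (S267, F3878). Control points (SVG): P0=(143.572,84.808), P1=(183.552,84.295), P2=(247.135,99.251); sampled at t=k/4. Machine vertices: (143.572,84.270) → (165.037,83.560) → (189.453,80.916) → (216.819,76.338) → (247.135,69.827). Open path.

**Shape 3** — `<polygon>` rectangle, stroke `#000000` → cut (S929, F1253). Machine vertices: (61.465,151.387) → (198.417,151.387) → (198.417,110.593) → (61.465,110.593) → (61.465,151.387). Closed: final G1 returns to the first vertex.

G21
G90
G00 X251.413 Y156.725
M3 S551
G1 X195.126 Y136.377 F1984
G1 X139.211 Y120.801
G1 X83.668 Y109.996
G1 X28.496 Y103.962
M5
G00 X143.572 Y84.270
M3 S267
G1 X165.037 Y83.560 F3878
G1 X189.453 Y80.916
G1 X216.819 Y76.338
G1 X247.135 Y69.827
M5
G00 X61.465 Y151.387
M3 S929
G1 X198.417 Y151.387 F1253
G1 X198.417 Y110.593
G1 X61.465 Y110.593
G1 X61.465 Y151.387
M5
G00 X0.000 Y0.000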